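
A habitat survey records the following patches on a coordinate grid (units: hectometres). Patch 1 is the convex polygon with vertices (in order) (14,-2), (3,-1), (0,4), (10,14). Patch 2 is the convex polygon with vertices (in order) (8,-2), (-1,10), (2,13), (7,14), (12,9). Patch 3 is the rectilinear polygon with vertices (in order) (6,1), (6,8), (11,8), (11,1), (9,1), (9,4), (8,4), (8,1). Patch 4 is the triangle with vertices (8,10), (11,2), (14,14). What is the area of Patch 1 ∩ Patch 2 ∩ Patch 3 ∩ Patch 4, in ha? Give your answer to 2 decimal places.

The intersection is the polygon with vertices (11,8), (11,6.25), (10.215,4.092), (8.75,8).
By the shoelace formula its area is 5.08.

5.08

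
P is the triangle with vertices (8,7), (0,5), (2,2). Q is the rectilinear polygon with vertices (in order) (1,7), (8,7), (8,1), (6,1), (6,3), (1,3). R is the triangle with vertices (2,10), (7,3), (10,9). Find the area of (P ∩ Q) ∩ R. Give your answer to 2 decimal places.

The region (P ∩ Q) ∩ R is the polygon with vertices (5.582,4.985), (4.727,6.182), (8,7).
By the shoelace formula its area is 2.31.

2.31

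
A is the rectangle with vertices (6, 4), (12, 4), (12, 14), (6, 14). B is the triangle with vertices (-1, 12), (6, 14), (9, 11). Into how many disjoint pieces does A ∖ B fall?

1

A ∖ B is a single connected region.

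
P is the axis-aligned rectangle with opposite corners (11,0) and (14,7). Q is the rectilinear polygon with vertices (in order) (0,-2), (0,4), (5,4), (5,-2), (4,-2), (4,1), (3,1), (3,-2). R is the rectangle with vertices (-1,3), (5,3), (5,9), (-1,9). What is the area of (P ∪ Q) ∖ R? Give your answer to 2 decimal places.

43.00

|P ∪ Q| = 48.
|(P ∪ Q) ∩ R| = 5.
|(P ∪ Q) ∖ R| = 48 − 5 = 43.00.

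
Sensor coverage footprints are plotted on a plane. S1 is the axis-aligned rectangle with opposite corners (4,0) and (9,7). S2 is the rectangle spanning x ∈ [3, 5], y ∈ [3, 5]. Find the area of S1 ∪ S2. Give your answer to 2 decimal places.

By inclusion–exclusion:
Individual areas: |S1| = 35, |S2| = 4.
|S1∩S2|: x∈[4,5], y∈[3,5] → 1·2 = 2.
|S1 ∪ S2| = 39 − 2 = 37.00.

37.00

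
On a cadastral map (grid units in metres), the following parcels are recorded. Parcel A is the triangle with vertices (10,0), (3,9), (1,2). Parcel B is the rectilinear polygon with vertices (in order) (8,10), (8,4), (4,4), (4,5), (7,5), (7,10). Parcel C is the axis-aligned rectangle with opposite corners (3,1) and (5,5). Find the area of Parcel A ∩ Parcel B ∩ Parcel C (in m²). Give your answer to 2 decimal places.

The intersection is the polygon with vertices (4,4), (4,5), (5,5), (5,4).
By the shoelace formula its area is 1.00.

1.00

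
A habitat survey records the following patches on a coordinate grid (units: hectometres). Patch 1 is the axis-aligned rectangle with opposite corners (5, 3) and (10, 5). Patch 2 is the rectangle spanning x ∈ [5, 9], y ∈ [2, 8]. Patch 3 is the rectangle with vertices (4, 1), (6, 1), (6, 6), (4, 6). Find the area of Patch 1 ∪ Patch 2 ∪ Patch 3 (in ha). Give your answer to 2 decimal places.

32.00

By inclusion–exclusion:
Individual areas: |Patch 1| = 10, |Patch 2| = 24, |Patch 3| = 10.
|Patch 1∩Patch 2|: x∈[5,9], y∈[3,5] → 4·2 = 8.
|Patch 1∩Patch 3|: x∈[5,6], y∈[3,5] → 1·2 = 2.
|Patch 2∩Patch 3|: x∈[5,6], y∈[2,6] → 1·4 = 4.
|Patch 1∩Patch 2∩Patch 3| = 2.
|Patch 1 ∪ Patch 2 ∪ Patch 3| = 44 − 14 + 2 = 32.00.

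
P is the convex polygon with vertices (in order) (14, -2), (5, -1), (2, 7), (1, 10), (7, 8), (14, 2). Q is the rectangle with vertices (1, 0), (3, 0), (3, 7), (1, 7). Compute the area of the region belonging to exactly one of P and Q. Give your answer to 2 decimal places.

96.33

|P| = 85, |Q| = 14, |P∩Q| = 1.3333.
|P △ Q| = |P| + |Q| − 2·|P∩Q| = 85 + 14 − 2.6667 = 96.33.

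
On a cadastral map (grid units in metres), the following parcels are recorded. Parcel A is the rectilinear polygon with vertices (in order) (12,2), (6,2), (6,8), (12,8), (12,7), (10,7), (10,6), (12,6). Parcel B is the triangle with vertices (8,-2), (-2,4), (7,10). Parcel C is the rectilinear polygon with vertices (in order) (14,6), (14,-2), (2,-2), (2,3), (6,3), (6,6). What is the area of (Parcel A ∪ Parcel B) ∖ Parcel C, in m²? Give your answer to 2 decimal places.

|Parcel A ∪ Parcel B| = 82.5.
|(Parcel A ∪ Parcel B) ∩ Parcel C| = 40.5333.
|(Parcel A ∪ Parcel B) ∖ Parcel C| = 82.5 − 40.5333 = 41.97.

41.97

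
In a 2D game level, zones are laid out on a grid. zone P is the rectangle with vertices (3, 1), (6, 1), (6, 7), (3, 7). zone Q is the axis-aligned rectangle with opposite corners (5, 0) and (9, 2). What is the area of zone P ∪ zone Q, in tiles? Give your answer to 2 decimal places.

25.00

By inclusion–exclusion:
Individual areas: |zone P| = 18, |zone Q| = 8.
|zone P∩zone Q|: x∈[5,6], y∈[1,2] → 1·1 = 1.
|zone P ∪ zone Q| = 26 − 1 = 25.00.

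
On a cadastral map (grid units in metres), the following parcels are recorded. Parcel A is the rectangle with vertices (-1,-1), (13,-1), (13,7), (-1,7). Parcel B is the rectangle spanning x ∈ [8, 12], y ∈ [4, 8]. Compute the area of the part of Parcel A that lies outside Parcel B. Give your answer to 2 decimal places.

|Parcel A∩Parcel B|: x∈[8,12], y∈[4,7] → 4·3 = 12.
|Parcel A| = 112.
|Parcel A ∖ Parcel B| = |Parcel A| − |Parcel A∩Parcel B| = 112 − 12 = 100.00.

100.00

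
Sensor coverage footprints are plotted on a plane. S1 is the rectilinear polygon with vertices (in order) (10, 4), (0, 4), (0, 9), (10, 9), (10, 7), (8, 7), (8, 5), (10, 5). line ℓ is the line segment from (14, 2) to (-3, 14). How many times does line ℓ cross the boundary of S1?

4

The segment meets the boundary at (4.083,9), (8,6.235), (9.75,5), (10,4.824).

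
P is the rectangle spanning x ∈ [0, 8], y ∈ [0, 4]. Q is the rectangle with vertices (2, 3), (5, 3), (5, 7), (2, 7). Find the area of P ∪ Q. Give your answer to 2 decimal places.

41.00

By inclusion–exclusion:
Individual areas: |P| = 32, |Q| = 12.
|P∩Q|: x∈[2,5], y∈[3,4] → 3·1 = 3.
|P ∪ Q| = 44 − 3 = 41.00.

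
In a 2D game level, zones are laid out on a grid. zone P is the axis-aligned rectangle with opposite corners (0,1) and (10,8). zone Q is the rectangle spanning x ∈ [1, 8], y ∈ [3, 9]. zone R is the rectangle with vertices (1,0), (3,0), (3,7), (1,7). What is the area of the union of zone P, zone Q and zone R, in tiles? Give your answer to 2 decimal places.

79.00

By inclusion–exclusion:
Individual areas: |zone P| = 70, |zone Q| = 42, |zone R| = 14.
|zone P∩zone Q|: x∈[1,8], y∈[3,8] → 7·5 = 35.
|zone P∩zone R|: x∈[1,3], y∈[1,7] → 2·6 = 12.
|zone Q∩zone R|: x∈[1,3], y∈[3,7] → 2·4 = 8.
|zone P∩zone Q∩zone R| = 8.
|zone P ∪ zone Q ∪ zone R| = 126 − 55 + 8 = 79.00.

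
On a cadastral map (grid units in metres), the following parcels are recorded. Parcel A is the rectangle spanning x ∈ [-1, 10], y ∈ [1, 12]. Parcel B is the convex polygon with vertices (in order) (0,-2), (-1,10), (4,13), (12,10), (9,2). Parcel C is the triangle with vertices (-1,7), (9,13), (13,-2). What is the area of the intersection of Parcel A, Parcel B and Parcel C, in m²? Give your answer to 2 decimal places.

The intersection is the polygon with vertices (9,2), (7.686,1.416), (-0.736,6.83), (-0.762,7.143), (7.077,11.846), (9.556,10.917), (10,9.25), (10,4.667).
By the shoelace formula its area is 66.63.

66.63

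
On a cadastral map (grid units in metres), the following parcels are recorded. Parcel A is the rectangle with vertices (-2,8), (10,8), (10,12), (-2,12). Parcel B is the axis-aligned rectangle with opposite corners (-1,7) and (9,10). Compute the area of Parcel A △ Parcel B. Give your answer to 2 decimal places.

|Parcel A∩Parcel B|: x∈[-1,9], y∈[8,10] → 10·2 = 20.
|Parcel A △ Parcel B| = |Parcel A| + |Parcel B| − 2·|Parcel A∩Parcel B| = 48 + 30 − 40 = 38.00.

38.00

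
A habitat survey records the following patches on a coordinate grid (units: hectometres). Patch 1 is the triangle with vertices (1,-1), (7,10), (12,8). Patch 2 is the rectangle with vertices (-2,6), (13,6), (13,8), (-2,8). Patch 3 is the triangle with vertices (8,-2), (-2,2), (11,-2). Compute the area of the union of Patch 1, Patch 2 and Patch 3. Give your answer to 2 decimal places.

58.37

By inclusion–exclusion:
Individual areas: |Patch 1| = 33.5, |Patch 2| = 30, |Patch 3| = 6.
|Patch 1∩Patch 2| = 10.8283.
|Patch 1∩Patch 3| = 0.3038.
|Patch 2∩Patch 3| = 0.
|Patch 1∩Patch 2∩Patch 3| = 0.
|Patch 1 ∪ Patch 2 ∪ Patch 3| = 69.5 − 11.1321 + 0 = 58.37.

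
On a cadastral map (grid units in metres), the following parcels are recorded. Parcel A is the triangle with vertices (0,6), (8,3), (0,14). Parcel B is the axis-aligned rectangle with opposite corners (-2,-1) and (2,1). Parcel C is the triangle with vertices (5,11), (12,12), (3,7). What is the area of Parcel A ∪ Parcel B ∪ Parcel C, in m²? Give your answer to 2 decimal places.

By inclusion–exclusion:
Individual areas: |Parcel A| = 32, |Parcel B| = 8, |Parcel C| = 13.
|Parcel A∩Parcel B| = 0.
|Parcel A∩Parcel C| = 0.9162.
|Parcel B∩Parcel C| = 0.
|Parcel A∩Parcel B∩Parcel C| = 0.
|Parcel A ∪ Parcel B ∪ Parcel C| = 53 − 0.9162 + 0 = 52.08.

52.08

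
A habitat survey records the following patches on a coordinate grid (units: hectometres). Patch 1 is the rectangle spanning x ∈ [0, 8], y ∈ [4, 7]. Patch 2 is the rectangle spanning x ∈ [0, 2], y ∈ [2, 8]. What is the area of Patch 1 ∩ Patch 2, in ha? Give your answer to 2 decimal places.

|Patch 1∩Patch 2|: x∈[0,2], y∈[4,7] → 2·3 = 6.

6.00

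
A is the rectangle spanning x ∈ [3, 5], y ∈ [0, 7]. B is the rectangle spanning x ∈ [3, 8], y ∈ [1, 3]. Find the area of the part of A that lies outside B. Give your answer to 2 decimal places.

10.00

|A∩B|: x∈[3,5], y∈[1,3] → 2·2 = 4.
|A| = 14.
|A ∖ B| = |A| − |A∩B| = 14 − 4 = 10.00.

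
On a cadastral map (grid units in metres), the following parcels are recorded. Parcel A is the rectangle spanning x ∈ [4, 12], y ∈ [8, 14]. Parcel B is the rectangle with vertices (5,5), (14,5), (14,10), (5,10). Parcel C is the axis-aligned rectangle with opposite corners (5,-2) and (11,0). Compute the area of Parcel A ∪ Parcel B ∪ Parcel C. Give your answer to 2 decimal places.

91.00

By inclusion–exclusion:
Individual areas: |Parcel A| = 48, |Parcel B| = 45, |Parcel C| = 12.
|Parcel A∩Parcel B|: x∈[5,12], y∈[8,10] → 7·2 = 14.
|Parcel A∩Parcel C| = 0 (no overlap).
|Parcel B∩Parcel C| = 0 (no overlap).
|Parcel A∩Parcel B∩Parcel C| = 0.
|Parcel A ∪ Parcel B ∪ Parcel C| = 105 − 14 + 0 = 91.00.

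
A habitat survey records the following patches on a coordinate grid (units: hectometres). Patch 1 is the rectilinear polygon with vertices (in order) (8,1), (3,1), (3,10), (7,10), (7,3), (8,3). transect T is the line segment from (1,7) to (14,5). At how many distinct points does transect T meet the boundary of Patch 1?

2

The segment meets the boundary at (7,6.077), (3,6.692).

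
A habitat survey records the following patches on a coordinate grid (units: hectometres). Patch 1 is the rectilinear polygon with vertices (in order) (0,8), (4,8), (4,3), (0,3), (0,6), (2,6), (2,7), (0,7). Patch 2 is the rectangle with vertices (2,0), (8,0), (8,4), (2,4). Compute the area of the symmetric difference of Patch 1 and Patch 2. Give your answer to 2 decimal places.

|Patch 1| = 18, |Patch 2| = 24, |Patch 1∩Patch 2| = 2.
|Patch 1 △ Patch 2| = |Patch 1| + |Patch 2| − 2·|Patch 1∩Patch 2| = 18 + 24 − 4 = 38.00.

38.00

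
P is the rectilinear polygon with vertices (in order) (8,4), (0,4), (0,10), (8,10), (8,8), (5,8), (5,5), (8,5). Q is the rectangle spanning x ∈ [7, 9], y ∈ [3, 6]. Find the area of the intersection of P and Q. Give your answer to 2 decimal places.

The intersection is the polygon with vertices (7,4), (7,5), (8,5), (8,4).
By the shoelace formula its area is 1.00.

1.00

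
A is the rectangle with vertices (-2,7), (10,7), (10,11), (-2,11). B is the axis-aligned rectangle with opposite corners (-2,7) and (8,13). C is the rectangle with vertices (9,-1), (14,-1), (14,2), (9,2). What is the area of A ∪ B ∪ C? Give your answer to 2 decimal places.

By inclusion–exclusion:
Individual areas: |A| = 48, |B| = 60, |C| = 15.
|A∩B|: x∈[-2,8], y∈[7,11] → 10·4 = 40.
|A∩C| = 0 (no overlap).
|B∩C| = 0 (no overlap).
|A∩B∩C| = 0.
|A ∪ B ∪ C| = 123 − 40 + 0 = 83.00.

83.00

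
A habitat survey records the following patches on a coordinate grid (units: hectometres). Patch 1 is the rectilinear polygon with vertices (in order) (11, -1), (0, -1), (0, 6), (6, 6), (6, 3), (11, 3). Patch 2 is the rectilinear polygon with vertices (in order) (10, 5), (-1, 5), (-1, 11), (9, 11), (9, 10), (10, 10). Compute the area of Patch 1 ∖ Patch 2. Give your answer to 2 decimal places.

|Patch 1| = 62, |Patch 1∩Patch 2| = 6.
|Patch 1 ∖ Patch 2| = |Patch 1| − |Patch 1∩Patch 2| = 62 − 6 = 56.00.

56.00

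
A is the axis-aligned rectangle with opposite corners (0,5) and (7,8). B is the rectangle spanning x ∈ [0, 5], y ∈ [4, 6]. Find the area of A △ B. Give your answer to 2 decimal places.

21.00

|A∩B|: x∈[0,5], y∈[5,6] → 5·1 = 5.
|A △ B| = |A| + |B| − 2·|A∩B| = 21 + 10 − 10 = 21.00.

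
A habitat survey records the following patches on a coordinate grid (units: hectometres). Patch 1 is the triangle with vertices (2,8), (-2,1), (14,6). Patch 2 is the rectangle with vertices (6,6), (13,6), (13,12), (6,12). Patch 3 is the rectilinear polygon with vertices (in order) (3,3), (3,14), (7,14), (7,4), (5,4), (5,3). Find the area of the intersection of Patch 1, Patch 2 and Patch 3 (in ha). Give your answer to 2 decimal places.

1.25

The intersection is the polygon with vertices (6,6), (6,7.333), (7,7.167), (7,6).
By the shoelace formula its area is 1.25.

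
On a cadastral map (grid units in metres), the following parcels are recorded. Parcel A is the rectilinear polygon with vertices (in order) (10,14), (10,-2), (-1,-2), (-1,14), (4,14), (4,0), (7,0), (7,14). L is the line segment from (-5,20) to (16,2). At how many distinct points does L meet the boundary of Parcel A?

4

The segment meets the boundary at (10,7.143), (7,9.714), (4,12.286), (2,14).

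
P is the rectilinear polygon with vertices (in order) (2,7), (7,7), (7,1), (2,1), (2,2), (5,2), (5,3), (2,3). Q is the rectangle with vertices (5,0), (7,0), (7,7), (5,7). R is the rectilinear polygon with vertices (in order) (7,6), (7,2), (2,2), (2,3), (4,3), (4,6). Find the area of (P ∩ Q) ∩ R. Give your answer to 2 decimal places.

8.00

The region (P ∩ Q) ∩ R is the polygon with vertices (7,2), (5,2), (5,3), (5,6), (7,6).
By the shoelace formula its area is 8.00.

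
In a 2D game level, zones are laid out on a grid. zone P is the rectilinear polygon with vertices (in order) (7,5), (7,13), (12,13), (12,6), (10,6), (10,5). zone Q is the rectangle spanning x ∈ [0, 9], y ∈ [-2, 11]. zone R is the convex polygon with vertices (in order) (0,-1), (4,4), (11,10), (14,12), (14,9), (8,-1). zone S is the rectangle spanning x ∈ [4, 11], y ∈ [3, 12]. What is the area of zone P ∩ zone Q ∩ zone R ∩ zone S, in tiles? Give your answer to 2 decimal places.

4.86

The intersection is the polygon with vertices (7,5), (7,6.571), (9,8.286), (9,5).
By the shoelace formula its area is 4.86.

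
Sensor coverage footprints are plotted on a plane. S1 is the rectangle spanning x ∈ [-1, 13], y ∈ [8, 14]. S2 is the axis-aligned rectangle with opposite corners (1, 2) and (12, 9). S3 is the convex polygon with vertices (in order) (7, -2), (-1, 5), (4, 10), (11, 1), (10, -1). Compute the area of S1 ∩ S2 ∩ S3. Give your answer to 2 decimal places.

The intersection is the polygon with vertices (4.778,9), (5.556,8), (2,8), (3,9).
By the shoelace formula its area is 2.67.

2.67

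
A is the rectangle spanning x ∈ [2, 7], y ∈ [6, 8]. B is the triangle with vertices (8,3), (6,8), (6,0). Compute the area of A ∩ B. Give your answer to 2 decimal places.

0.80

The intersection is the polygon with vertices (6,6), (6,8), (6.8,6).
By the shoelace formula its area is 0.80.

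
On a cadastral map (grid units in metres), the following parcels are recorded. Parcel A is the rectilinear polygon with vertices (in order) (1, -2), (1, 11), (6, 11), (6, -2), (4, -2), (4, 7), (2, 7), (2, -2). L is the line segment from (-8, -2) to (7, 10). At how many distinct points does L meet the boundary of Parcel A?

4

The segment meets the boundary at (3.25,7), (2,6), (1,5.2), (6,9.2).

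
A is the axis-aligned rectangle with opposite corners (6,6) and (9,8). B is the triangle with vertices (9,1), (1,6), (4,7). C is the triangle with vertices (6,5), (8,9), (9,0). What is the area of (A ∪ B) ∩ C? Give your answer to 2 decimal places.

3.03

|A ∪ B| = 17.5.
|(A ∪ B) ∩ C| = 3.03.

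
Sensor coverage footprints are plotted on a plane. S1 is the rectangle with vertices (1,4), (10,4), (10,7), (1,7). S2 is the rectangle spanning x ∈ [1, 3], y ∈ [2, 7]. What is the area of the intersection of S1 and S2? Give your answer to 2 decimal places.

6.00

|S1∩S2|: x∈[1,3], y∈[4,7] → 2·3 = 6.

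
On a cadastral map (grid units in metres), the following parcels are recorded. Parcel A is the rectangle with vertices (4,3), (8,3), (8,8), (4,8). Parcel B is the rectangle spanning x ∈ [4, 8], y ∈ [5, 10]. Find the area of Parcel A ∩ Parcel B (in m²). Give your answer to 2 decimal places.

12.00

|Parcel A∩Parcel B|: x∈[4,8], y∈[5,8] → 4·3 = 12.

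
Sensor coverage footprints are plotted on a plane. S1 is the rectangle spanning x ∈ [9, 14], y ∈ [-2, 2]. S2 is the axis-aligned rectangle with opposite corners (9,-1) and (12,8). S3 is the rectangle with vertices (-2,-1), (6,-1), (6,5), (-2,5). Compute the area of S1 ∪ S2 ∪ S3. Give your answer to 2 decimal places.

By inclusion–exclusion:
Individual areas: |S1| = 20, |S2| = 27, |S3| = 48.
|S1∩S2|: x∈[9,12], y∈[-1,2] → 3·3 = 9.
|S1∩S3| = 0 (no overlap).
|S2∩S3| = 0 (no overlap).
|S1∩S2∩S3| = 0.
|S1 ∪ S2 ∪ S3| = 95 − 9 + 0 = 86.00.

86.00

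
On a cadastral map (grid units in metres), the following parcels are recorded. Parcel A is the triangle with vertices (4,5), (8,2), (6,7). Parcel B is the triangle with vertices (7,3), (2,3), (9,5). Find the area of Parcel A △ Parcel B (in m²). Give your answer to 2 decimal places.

|Parcel A| = 7, |Parcel B| = 5, |Parcel A∩Parcel B| = 1.6391.
|Parcel A △ Parcel B| = |Parcel A| + |Parcel B| − 2·|Parcel A∩Parcel B| = 7 + 5 − 3.2781 = 8.72.

8.72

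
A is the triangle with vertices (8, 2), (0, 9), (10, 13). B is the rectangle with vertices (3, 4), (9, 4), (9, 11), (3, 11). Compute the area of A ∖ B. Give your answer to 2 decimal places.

14.14

|A| = 51, |A∩B| = 36.8631.
|A ∖ B| = |A| − |A∩B| = 51 − 36.8631 = 14.14.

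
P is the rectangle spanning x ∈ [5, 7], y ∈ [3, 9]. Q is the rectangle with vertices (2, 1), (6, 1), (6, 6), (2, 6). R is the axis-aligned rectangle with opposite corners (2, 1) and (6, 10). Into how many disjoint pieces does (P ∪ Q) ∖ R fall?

(P ∪ Q) ∖ R is a single connected region.

1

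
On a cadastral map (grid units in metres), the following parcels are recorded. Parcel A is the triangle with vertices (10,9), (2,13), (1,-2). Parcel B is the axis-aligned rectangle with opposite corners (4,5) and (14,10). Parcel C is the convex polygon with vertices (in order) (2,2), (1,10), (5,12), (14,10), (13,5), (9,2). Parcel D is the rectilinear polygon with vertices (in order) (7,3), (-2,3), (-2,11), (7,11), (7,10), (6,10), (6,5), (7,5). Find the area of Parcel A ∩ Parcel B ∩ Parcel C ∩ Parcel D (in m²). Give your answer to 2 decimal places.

10.00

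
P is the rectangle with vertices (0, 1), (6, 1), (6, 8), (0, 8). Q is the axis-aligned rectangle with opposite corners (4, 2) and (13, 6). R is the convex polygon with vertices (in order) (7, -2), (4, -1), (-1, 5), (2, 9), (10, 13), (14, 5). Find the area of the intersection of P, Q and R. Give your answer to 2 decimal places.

8.00

The intersection is the polygon with vertices (4,2), (4,6), (6,6), (6,2).
By the shoelace formula its area is 8.00.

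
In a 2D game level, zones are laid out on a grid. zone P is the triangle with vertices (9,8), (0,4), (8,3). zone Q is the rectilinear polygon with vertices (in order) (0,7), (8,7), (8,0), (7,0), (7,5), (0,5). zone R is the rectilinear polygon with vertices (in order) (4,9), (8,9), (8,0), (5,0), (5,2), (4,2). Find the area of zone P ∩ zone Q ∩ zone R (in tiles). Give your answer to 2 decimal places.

The intersection is the polygon with vertices (8,7), (8,3), (7,3.125), (7,5), (4,5), (4,5.778), (6.75,7).
By the shoelace formula its area is 8.26.

8.26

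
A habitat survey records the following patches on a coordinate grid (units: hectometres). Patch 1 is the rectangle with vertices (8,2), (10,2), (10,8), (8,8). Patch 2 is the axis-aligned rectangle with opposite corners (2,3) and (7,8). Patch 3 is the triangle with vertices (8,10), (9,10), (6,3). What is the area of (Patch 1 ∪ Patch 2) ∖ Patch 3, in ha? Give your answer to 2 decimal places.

|Patch 1 ∪ Patch 2| = 37.
|(Patch 1 ∪ Patch 2) ∩ Patch 3| = 0.6071.
|(Patch 1 ∪ Patch 2) ∖ Patch 3| = 37 − 0.6071 = 36.39.

36.39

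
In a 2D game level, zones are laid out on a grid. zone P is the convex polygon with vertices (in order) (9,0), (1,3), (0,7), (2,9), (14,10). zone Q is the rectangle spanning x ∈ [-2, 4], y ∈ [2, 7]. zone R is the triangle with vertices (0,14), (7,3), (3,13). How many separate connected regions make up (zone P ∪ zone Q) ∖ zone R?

1

(zone P ∪ zone Q) ∖ zone R is a single connected region.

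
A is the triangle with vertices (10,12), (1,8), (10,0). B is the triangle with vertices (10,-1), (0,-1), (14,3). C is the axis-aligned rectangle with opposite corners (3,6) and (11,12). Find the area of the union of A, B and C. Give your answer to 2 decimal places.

By inclusion–exclusion:
Individual areas: |A| = 54, |B| = 20, |C| = 48.
|A∩B| = 1.4681.
|A∩C| = 31.0833.
|B∩C| = 0.
|A∩B∩C| = 0.
|A ∪ B ∪ C| = 122 − 32.5515 + 0 = 89.45.

89.45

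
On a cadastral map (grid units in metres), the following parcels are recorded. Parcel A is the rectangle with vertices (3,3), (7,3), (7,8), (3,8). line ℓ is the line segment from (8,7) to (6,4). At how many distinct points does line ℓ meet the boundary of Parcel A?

1

The segment meets the boundary at (7,5.5).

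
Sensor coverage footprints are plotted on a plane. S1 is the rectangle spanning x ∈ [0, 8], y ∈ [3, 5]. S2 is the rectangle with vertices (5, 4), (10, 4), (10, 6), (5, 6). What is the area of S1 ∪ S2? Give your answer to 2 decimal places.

By inclusion–exclusion:
Individual areas: |S1| = 16, |S2| = 10.
|S1∩S2|: x∈[5,8], y∈[4,5] → 3·1 = 3.
|S1 ∪ S2| = 26 − 3 = 23.00.

23.00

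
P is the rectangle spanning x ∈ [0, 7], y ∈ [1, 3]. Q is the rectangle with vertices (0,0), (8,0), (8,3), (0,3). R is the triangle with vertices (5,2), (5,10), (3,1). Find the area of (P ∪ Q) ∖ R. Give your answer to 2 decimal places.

|P ∪ Q| = 24.
|(P ∪ Q) ∩ R| = 2.5556.
|(P ∪ Q) ∖ R| = 24 − 2.5556 = 21.44.

21.44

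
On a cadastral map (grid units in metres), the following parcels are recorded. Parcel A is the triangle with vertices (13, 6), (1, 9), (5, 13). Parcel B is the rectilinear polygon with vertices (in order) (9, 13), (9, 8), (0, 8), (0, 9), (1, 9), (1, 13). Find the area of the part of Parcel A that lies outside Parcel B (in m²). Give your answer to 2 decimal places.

7.00

|Parcel A| = 30, |Parcel A∩Parcel B| = 23.
|Parcel A ∖ Parcel B| = |Parcel A| − |Parcel A∩Parcel B| = 30 − 23 = 7.00.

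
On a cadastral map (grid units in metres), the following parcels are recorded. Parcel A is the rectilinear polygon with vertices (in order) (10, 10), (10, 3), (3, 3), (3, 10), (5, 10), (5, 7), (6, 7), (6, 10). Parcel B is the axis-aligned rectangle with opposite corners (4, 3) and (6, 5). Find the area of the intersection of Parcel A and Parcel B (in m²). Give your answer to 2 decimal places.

The intersection is the polygon with vertices (4,3), (4,5), (6,5), (6,3).
By the shoelace formula its area is 4.00.

4.00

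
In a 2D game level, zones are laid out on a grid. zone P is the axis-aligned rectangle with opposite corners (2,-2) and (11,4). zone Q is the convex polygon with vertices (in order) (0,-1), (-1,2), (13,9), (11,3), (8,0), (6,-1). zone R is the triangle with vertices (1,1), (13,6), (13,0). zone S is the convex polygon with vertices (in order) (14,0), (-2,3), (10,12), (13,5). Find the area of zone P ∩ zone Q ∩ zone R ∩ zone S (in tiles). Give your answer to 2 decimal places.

The intersection is the polygon with vertices (8.947,0.947), (3.379,1.991), (8.2,4), (11,4), (11,3).
By the shoelace formula its area is 13.41.

13.41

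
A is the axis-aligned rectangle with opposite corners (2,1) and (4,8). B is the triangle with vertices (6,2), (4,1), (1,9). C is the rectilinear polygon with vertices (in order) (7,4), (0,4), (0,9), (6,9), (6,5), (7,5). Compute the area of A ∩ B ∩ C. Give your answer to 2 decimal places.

The intersection is the polygon with vertices (2,6.333), (2,7.6), (4,4.8), (4,4), (2.875,4).
By the shoelace formula its area is 3.38.

3.38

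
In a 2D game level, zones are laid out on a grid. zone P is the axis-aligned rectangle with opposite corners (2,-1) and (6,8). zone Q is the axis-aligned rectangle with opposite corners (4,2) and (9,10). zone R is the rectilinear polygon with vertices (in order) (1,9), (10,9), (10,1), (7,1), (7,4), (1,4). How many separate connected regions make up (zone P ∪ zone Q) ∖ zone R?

2

(zone P ∪ zone Q) ∖ zone R splits into 2 disjoint pieces (area 22, area 5).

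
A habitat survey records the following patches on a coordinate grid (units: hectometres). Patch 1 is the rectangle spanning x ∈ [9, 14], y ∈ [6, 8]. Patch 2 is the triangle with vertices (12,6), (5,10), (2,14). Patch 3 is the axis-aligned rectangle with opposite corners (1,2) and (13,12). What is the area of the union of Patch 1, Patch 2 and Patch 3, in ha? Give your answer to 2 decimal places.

By inclusion–exclusion:
Individual areas: |Patch 1| = 10, |Patch 2| = 8, |Patch 3| = 120.
|Patch 1∩Patch 2| = 0.9286.
|Patch 1∩Patch 3|: x∈[9,13], y∈[6,8] → 4·2 = 8.
|Patch 2∩Patch 3| = 7.
|Patch 1∩Patch 2∩Patch 3| = 0.9286.
|Patch 1 ∪ Patch 2 ∪ Patch 3| = 138 − 15.9286 + 0.9286 = 123.00.

123.00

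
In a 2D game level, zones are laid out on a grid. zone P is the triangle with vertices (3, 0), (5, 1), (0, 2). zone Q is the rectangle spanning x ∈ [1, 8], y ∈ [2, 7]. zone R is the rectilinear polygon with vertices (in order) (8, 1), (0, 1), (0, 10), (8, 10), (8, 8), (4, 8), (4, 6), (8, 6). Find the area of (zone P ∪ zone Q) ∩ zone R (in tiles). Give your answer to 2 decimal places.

|zone P ∪ zone Q| = 38.5.
|(zone P ∪ zone Q) ∩ zone R| = 32.75.

32.75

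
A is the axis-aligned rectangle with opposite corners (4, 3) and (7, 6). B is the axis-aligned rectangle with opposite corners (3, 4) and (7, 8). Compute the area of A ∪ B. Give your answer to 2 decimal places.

By inclusion–exclusion:
Individual areas: |A| = 9, |B| = 16.
|A∩B|: x∈[4,7], y∈[4,6] → 3·2 = 6.
|A ∪ B| = 25 − 6 = 19.00.

19.00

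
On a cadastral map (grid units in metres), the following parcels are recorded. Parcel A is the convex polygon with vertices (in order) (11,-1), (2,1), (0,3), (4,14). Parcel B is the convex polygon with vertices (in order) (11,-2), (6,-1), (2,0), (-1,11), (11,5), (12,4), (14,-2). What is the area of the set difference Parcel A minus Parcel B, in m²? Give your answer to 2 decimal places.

|Parcel A| = 75.5, |Parcel A∩Parcel B| = 59.582.
|Parcel A ∖ Parcel B| = |Parcel A| − |Parcel A∩Parcel B| = 75.5 − 59.582 = 15.92.

15.92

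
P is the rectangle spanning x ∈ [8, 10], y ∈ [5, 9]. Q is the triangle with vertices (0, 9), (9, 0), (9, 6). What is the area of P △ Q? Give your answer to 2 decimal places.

32.67

|P| = 8, |Q| = 27, |P∩Q| = 1.1667.
|P △ Q| = |P| + |Q| − 2·|P∩Q| = 8 + 27 − 2.3333 = 32.67.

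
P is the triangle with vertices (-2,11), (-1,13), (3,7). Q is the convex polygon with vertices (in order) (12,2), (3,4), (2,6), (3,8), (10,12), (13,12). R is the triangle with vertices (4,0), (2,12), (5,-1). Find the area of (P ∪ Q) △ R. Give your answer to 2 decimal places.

82.90

|P ∪ Q| = 80.9643.
|(P ∪ Q) ∩ R| = 1.5302.
|(P ∪ Q) △ R| = 80.9643 + 5 − 3.0604 = 82.90.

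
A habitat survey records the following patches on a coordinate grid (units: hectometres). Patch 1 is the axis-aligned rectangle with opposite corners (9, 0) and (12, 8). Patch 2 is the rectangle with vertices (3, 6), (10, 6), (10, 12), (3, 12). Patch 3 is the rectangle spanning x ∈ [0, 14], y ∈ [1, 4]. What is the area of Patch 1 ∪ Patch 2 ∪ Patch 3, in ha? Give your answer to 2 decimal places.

By inclusion–exclusion:
Individual areas: |Patch 1| = 24, |Patch 2| = 42, |Patch 3| = 42.
|Patch 1∩Patch 2|: x∈[9,10], y∈[6,8] → 1·2 = 2.
|Patch 1∩Patch 3|: x∈[9,12], y∈[1,4] → 3·3 = 9.
|Patch 2∩Patch 3| = 0 (no overlap).
|Patch 1∩Patch 2∩Patch 3| = 0.
|Patch 1 ∪ Patch 2 ∪ Patch 3| = 108 − 11 + 0 = 97.00.

97.00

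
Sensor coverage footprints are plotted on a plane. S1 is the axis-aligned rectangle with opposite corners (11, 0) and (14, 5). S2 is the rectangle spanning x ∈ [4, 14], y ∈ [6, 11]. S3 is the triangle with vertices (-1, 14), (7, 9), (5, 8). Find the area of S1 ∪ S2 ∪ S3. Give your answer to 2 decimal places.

By inclusion–exclusion:
Individual areas: |S1| = 15, |S2| = 50, |S3| = 9.
|S1∩S2| = 0 (no overlap).
|S1∩S3| = 0.
|S2∩S3| = 4.3125.
|S1∩S2∩S3| = 0.
|S1 ∪ S2 ∪ S3| = 74 − 4.3125 + 0 = 69.69.

69.69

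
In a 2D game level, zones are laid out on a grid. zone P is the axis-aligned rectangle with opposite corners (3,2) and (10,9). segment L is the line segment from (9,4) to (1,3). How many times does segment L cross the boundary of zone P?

1

The segment meets the boundary at (3,3.25).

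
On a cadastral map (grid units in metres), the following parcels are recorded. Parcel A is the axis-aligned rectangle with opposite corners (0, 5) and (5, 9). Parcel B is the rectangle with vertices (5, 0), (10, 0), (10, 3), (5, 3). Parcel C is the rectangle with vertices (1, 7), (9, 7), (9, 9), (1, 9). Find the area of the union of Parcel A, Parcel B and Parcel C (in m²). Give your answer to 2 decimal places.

43.00

By inclusion–exclusion:
Individual areas: |Parcel A| = 20, |Parcel B| = 15, |Parcel C| = 16.
|Parcel A∩Parcel B| = 0 (no overlap).
|Parcel A∩Parcel C|: x∈[1,5], y∈[7,9] → 4·2 = 8.
|Parcel B∩Parcel C| = 0 (no overlap).
|Parcel A∩Parcel B∩Parcel C| = 0.
|Parcel A ∪ Parcel B ∪ Parcel C| = 51 − 8 + 0 = 43.00.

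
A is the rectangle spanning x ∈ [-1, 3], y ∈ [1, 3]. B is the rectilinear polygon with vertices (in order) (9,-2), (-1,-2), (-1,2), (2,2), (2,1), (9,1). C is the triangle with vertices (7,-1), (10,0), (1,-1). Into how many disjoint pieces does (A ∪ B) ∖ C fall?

(A ∪ B) ∖ C is a single connected region.

1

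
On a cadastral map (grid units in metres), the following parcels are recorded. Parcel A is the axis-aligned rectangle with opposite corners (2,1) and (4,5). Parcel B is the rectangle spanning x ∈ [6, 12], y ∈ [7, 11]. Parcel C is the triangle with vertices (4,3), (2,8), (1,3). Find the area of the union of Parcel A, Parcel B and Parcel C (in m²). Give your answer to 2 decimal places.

36.30

By inclusion–exclusion:
Individual areas: |Parcel A| = 8, |Parcel B| = 24, |Parcel C| = 7.5.
|Parcel A∩Parcel B| = 0 (no overlap).
|Parcel A∩Parcel C| = 3.2.
|Parcel B∩Parcel C| = 0.
|Parcel A∩Parcel B∩Parcel C| = 0.
|Parcel A ∪ Parcel B ∪ Parcel C| = 39.5 − 3.2 + 0 = 36.30.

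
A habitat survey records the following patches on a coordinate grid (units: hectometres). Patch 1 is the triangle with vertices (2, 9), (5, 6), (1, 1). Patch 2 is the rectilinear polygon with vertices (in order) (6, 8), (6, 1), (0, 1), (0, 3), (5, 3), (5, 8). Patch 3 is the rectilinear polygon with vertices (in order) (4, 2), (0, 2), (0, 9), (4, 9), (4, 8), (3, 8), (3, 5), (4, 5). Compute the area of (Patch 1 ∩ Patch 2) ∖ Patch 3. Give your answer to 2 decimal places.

0.34

|Patch 1 ∩ Patch 2| = 1.35.
|(Patch 1 ∩ Patch 2) ∩ Patch 3| = 1.0125.
|(Patch 1 ∩ Patch 2) ∖ Patch 3| = 1.35 − 1.0125 = 0.34.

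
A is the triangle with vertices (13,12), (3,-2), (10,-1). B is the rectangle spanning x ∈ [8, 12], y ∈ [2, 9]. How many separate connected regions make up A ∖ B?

A ∖ B splits into 2 disjoint pieces (area 2.381, area 23.0385).

2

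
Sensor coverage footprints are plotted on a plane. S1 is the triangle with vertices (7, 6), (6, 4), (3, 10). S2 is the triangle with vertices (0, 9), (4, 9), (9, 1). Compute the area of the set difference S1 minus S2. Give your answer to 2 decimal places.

2.50

|S1| = 6, |S1∩S2| = 3.5.
|S1 ∖ S2| = |S1| − |S1∩S2| = 6 − 3.5 = 2.50.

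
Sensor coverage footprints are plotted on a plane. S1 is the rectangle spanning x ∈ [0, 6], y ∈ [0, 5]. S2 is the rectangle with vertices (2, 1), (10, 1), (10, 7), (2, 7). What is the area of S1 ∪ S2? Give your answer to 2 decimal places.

By inclusion–exclusion:
Individual areas: |S1| = 30, |S2| = 48.
|S1∩S2|: x∈[2,6], y∈[1,5] → 4·4 = 16.
|S1 ∪ S2| = 78 − 16 = 62.00.

62.00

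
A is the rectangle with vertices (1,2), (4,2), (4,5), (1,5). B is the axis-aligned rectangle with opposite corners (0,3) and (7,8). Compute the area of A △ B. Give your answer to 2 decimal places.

|A∩B|: x∈[1,4], y∈[3,5] → 3·2 = 6.
|A △ B| = |A| + |B| − 2·|A∩B| = 9 + 35 − 12 = 32.00.

32.00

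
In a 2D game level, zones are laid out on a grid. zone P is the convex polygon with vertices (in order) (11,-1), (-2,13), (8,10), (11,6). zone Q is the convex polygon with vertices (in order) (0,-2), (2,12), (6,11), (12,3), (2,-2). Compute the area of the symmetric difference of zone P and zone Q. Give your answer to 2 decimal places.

67.54

|zone P| = 61, |zone Q| = 97, |zone P∩zone Q| = 45.2309.
|zone P △ zone Q| = |zone P| + |zone Q| − 2·|zone P∩zone Q| = 61 + 97 − 90.4619 = 67.54.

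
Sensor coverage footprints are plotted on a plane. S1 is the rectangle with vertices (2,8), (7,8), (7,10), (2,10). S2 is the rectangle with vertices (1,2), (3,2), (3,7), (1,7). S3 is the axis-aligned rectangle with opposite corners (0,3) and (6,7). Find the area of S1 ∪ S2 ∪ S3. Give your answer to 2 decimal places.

By inclusion–exclusion:
Individual areas: |S1| = 10, |S2| = 10, |S3| = 24.
|S1∩S2| = 0 (no overlap).
|S1∩S3| = 0 (no overlap).
|S2∩S3|: x∈[1,3], y∈[3,7] → 2·4 = 8.
|S1∩S2∩S3| = 0.
|S1 ∪ S2 ∪ S3| = 44 − 8 + 0 = 36.00.

36.00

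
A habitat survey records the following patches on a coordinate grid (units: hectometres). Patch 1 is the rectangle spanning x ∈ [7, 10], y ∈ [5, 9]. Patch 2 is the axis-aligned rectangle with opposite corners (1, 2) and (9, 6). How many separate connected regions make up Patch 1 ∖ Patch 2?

Patch 1 ∖ Patch 2 is a single connected region.

1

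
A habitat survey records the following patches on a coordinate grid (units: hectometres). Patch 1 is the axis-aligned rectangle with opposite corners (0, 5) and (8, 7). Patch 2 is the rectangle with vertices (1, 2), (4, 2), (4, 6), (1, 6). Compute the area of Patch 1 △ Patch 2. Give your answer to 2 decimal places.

22.00

|Patch 1∩Patch 2|: x∈[1,4], y∈[5,6] → 3·1 = 3.
|Patch 1 △ Patch 2| = |Patch 1| + |Patch 2| − 2·|Patch 1∩Patch 2| = 16 + 12 − 6 = 22.00.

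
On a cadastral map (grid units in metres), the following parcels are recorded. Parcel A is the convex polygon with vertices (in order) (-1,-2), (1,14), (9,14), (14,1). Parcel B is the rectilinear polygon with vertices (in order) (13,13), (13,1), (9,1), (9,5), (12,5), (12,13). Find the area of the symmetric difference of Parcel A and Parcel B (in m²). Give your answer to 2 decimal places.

|Parcel A| = 169, |Parcel B| = 24, |Parcel A∩Parcel B| = 15.9.
|Parcel A △ Parcel B| = |Parcel A| + |Parcel B| − 2·|Parcel A∩Parcel B| = 169 + 24 − 31.8 = 161.20.

161.20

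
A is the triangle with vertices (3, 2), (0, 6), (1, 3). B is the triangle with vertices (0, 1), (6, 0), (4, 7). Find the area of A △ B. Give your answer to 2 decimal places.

|A| = 2.5, |B| = 20, |A∩B| = 0.9007.
|A △ B| = |A| + |B| − 2·|A∩B| = 2.5 + 20 − 1.8015 = 20.70.

20.70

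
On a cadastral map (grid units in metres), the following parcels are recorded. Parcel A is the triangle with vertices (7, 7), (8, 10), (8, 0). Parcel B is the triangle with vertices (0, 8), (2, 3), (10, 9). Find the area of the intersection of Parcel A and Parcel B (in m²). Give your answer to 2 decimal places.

The intersection is the polygon with vertices (7.586,8.759), (8,8.8), (8,7.5), (7.032,6.774), (7,7).
By the shoelace formula its area is 1.12.

1.12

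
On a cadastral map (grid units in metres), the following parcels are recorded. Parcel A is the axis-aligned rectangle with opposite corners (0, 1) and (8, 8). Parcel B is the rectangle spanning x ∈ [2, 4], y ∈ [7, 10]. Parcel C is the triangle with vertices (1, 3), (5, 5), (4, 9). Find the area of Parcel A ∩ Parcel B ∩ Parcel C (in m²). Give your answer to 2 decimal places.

The intersection is the polygon with vertices (4,7), (3,7), (3.5,8), (4,8).
By the shoelace formula its area is 0.75.

0.75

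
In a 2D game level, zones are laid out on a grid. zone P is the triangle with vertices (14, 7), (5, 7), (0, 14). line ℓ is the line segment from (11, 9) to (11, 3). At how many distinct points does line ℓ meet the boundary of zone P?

The segment meets the boundary at (11,7), (11,8.5).

2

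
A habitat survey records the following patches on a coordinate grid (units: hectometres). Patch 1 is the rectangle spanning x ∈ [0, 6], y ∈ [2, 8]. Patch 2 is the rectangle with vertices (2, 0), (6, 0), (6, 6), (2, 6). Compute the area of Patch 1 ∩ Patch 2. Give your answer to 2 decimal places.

|Patch 1∩Patch 2|: x∈[2,6], y∈[2,6] → 4·4 = 16.

16.00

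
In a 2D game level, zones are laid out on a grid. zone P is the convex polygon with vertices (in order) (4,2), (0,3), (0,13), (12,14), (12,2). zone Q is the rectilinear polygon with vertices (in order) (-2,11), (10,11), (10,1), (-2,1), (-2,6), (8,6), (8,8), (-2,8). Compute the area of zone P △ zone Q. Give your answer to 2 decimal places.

92.00

|zone P| = 136, |zone Q| = 100, |zone P∩zone Q| = 72.
|zone P △ zone Q| = |zone P| + |zone Q| − 2·|zone P∩zone Q| = 136 + 100 − 144 = 92.00.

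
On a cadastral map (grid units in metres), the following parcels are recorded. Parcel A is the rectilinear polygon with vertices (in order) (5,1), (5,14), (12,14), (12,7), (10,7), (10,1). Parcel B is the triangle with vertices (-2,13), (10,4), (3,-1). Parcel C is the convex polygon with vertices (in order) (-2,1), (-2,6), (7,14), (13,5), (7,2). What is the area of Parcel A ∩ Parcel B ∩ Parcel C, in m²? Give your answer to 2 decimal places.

16.76

The intersection is the polygon with vertices (10,4), (7.667,2.333), (7,2), (5,1.778), (5,7.75).
By the shoelace formula its area is 16.76.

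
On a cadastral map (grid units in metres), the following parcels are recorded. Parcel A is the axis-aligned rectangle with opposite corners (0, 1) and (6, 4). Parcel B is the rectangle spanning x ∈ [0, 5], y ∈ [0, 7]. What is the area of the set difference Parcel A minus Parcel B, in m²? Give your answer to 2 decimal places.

3.00

|Parcel A∩Parcel B|: x∈[0,5], y∈[1,4] → 5·3 = 15.
|Parcel A| = 18.
|Parcel A ∖ Parcel B| = |Parcel A| − |Parcel A∩Parcel B| = 18 − 15 = 3.00.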